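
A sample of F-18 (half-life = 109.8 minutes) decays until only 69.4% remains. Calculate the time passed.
t = t½ × log₂(N₀/N) = 57.86 minutes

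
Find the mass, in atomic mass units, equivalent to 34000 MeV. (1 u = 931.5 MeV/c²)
m = E/c² = 36.5 u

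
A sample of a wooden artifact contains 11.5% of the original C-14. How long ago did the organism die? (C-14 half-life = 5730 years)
Age = t½ × log₂(1/ratio) = 17880 years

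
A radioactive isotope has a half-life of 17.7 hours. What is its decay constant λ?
λ = ln(2)/t½ = 0.03916 hour⁻¹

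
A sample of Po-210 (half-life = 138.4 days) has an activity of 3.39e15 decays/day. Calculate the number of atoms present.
N = A/λ = 6.769e17 atoms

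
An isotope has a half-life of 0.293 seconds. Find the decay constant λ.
λ = ln(2)/t½ = 2.366 second⁻¹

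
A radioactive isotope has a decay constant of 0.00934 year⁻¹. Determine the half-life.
t½ = ln(2)/λ = 74.21 years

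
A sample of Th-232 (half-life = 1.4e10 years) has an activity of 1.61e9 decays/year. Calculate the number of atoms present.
N = A/λ = 3.252e19 atoms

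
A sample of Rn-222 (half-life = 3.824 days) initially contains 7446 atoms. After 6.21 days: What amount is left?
N = N₀(1/2)^(t/t½) = 2416 atoms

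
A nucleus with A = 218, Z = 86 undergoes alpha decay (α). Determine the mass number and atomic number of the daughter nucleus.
Daughter: A = 214, Z = 84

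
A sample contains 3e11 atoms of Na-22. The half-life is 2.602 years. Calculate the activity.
A = λN = 7.992e10 decays/year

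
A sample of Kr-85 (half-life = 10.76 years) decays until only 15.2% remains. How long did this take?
t = t½ × log₂(N₀/N) = 29.24 years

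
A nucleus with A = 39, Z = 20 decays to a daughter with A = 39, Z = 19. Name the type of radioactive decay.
ΔA = 0, ΔZ = -1 ⇒ beta-plus decay (β⁺) or electron capture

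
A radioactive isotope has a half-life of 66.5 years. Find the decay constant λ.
λ = ln(2)/t½ = 0.01042 year⁻¹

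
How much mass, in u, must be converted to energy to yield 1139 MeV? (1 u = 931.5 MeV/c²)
m = E/c² = 1.223 u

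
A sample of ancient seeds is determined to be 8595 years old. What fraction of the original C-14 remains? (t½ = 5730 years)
N/N₀ = (1/2)^(t/t½) = 0.3536 = 35.4%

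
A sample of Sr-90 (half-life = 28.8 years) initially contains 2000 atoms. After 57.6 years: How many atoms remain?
N = N₀(1/2)^(t/t½) = 500 atoms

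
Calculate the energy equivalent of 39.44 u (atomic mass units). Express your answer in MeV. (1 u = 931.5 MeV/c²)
E = mc² = 36740 MeV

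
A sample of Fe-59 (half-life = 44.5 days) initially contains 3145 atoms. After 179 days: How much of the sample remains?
N = N₀(1/2)^(t/t½) = 193.5 atoms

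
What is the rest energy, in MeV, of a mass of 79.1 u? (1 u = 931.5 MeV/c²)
E = mc² = 73680 MeV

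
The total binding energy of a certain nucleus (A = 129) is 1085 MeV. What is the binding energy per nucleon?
B.E./A = 1085/129 = 8.411 MeV/nucleon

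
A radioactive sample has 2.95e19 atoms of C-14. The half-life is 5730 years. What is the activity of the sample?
A = λN = 3.569e15 decays/year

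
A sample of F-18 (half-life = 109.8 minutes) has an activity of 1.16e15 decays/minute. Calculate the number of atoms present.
N = A/λ = 1.838e17 atoms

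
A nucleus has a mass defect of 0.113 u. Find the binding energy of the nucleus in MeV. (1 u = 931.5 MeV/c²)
B.E. = Δm × 931.5 = 105.3 MeV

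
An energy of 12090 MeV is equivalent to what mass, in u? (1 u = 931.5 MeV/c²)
m = E/c² = 12.98 u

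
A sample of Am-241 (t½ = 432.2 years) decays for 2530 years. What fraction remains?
N/N₀ = (1/2)^(t/t½) = 0.01729 = 1.73%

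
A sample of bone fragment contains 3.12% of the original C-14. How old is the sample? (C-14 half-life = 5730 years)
Age = t½ × log₂(1/ratio) = 28660 years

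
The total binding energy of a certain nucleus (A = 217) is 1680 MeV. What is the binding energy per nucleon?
B.E./A = 1680/217 = 7.742 MeV/nucleon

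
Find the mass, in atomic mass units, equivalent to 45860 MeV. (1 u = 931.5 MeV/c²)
m = E/c² = 49.23 u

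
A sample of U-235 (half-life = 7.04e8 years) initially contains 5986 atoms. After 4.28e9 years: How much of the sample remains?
N = N₀(1/2)^(t/t½) = 88.51 atoms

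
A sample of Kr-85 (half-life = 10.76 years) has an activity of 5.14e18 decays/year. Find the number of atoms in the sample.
N = A/λ = 7.979e19 atoms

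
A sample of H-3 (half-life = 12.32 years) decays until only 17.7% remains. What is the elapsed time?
t = t½ × log₂(N₀/N) = 30.78 years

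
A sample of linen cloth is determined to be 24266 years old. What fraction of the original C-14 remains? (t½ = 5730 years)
N/N₀ = (1/2)^(t/t½) = 0.05311 = 5.31%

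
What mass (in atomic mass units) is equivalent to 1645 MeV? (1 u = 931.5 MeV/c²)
m = E/c² = 1.766 u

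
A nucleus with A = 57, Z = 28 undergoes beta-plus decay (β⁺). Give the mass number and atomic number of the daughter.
Daughter: A = 57, Z = 27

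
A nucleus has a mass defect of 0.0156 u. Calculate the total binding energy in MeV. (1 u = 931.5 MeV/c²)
B.E. = Δm × 931.5 = 14.53 MeV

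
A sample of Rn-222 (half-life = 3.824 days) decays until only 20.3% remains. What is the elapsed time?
t = t½ × log₂(N₀/N) = 8.797 days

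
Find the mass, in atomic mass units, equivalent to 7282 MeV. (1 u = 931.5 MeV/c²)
m = E/c² = 7.817 u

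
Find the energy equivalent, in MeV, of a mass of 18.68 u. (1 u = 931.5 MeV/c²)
E = mc² = 17400 MeV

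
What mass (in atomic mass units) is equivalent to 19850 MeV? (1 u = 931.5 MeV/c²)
m = E/c² = 21.31 u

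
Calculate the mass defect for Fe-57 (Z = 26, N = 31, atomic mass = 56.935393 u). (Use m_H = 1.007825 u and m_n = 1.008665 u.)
Δm = Z·m_H + N·m_n − M = 0.5367 u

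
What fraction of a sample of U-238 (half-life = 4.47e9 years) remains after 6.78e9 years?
N/N₀ = (1/2)^(t/t½) = 0.3495 = 34.9%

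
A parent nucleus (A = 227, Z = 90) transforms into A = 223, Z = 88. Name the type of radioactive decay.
ΔA = -4, ΔZ = -2 ⇒ alpha decay (α)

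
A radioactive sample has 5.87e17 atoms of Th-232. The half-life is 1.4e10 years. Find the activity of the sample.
A = λN = 2.906e7 decays/year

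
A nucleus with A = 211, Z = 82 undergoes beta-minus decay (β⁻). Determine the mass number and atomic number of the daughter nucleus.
Daughter: A = 211, Z = 83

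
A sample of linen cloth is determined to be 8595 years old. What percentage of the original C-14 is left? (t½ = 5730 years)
N/N₀ = (1/2)^(t/t½) = 0.3536 = 35.4%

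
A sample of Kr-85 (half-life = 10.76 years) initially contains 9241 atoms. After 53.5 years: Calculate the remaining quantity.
N = N₀(1/2)^(t/t½) = 294.4 atoms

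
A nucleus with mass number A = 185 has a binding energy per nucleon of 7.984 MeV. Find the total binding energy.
B.E. = 7.984 × 185 = 1477 MeV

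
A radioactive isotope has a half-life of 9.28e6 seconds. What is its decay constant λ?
λ = ln(2)/t½ = 7.469e-8 second⁻¹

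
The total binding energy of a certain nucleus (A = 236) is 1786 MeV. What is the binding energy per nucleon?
B.E./A = 1786/236 = 7.568 MeV/nucleon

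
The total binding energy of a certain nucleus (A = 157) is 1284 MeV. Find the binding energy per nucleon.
B.E./A = 1284/157 = 8.178 MeV/nucleon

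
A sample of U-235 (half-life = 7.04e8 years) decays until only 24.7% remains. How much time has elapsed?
t = t½ × log₂(N₀/N) = 1.42e9 years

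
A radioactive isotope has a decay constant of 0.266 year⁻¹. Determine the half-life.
t½ = ln(2)/λ = 2.606 years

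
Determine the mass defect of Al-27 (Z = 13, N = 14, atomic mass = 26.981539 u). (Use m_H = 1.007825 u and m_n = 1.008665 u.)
Δm = Z·m_H + N·m_n − M = 0.2415 u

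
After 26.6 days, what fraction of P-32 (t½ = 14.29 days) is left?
N/N₀ = (1/2)^(t/t½) = 0.2752 = 27.5%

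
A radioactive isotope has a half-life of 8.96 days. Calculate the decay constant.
λ = ln(2)/t½ = 0.07736 day⁻¹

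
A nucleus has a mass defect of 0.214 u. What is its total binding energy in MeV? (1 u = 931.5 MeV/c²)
B.E. = Δm × 931.5 = 199.3 MeV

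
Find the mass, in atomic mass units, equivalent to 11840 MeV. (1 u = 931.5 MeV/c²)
m = E/c² = 12.71 u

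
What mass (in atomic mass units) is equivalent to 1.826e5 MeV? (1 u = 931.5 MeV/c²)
m = E/c² = 196 u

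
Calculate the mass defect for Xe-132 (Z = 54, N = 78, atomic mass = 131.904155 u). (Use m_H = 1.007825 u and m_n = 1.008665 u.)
Δm = Z·m_H + N·m_n − M = 1.194 u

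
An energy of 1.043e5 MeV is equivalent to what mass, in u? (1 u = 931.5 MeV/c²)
m = E/c² = 112 u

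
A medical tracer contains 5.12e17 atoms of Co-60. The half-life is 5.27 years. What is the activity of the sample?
A = λN = 6.734e16 decays/year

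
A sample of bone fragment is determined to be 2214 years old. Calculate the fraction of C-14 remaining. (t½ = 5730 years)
N/N₀ = (1/2)^(t/t½) = 0.765 = 76.5%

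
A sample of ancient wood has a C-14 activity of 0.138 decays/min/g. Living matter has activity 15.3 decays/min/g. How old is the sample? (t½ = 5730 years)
Age = t½ × log₂(A₀/A) = 38920 years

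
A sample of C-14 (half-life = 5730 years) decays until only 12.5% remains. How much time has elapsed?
t = t½ × log₂(N₀/N) = 17190 years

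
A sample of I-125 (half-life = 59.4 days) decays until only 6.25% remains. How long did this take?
t = t½ × log₂(N₀/N) = 237.6 days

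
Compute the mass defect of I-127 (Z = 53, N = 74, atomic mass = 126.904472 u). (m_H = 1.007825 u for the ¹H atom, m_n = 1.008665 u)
Δm = Z·m_H + N·m_n − M = 1.151 u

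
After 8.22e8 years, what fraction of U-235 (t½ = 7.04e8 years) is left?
N/N₀ = (1/2)^(t/t½) = 0.4452 = 44.5%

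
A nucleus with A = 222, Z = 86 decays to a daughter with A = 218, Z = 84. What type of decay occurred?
ΔA = -4, ΔZ = -2 ⇒ alpha decay (α)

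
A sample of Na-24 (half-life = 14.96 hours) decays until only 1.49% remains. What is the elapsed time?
t = t½ × log₂(N₀/N) = 90.79 hours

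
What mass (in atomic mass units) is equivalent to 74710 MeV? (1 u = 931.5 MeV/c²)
m = E/c² = 80.2 u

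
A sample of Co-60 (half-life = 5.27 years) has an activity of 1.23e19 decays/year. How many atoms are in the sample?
N = A/λ = 9.352e19 atoms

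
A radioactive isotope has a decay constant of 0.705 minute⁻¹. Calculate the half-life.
t½ = ln(2)/λ = 0.9832 minutes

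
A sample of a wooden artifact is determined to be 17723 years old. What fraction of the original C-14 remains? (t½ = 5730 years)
N/N₀ = (1/2)^(t/t½) = 0.1172 = 11.7%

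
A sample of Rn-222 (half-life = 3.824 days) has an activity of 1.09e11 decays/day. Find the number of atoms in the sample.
N = A/λ = 6.013e11 atoms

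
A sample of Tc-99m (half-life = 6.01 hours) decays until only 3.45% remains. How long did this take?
t = t½ × log₂(N₀/N) = 29.19 hours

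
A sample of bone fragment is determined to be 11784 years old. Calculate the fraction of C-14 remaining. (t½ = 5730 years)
N/N₀ = (1/2)^(t/t½) = 0.2404 = 24%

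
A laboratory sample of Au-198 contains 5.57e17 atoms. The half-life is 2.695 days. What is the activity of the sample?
A = λN = 1.433e17 decays/day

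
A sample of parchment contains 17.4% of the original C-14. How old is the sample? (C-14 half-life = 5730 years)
Age = t½ × log₂(1/ratio) = 14460 years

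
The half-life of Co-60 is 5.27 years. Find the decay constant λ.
λ = ln(2)/t½ = 0.1315 year⁻¹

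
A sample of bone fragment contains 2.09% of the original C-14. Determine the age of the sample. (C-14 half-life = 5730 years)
Age = t½ × log₂(1/ratio) = 31980 years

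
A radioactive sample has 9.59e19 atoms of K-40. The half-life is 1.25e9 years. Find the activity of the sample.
A = λN = 5.318e10 decays/year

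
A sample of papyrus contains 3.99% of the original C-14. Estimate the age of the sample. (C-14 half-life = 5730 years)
Age = t½ × log₂(1/ratio) = 26630 years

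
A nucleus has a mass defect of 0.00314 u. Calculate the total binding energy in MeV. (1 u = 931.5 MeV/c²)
B.E. = Δm × 931.5 = 2.925 MeV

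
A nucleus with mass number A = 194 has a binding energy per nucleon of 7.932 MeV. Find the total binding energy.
B.E. = 7.932 × 194 = 1539 MeV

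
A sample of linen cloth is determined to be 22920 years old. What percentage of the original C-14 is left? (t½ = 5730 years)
N/N₀ = (1/2)^(t/t½) = 0.0625 = 6.25%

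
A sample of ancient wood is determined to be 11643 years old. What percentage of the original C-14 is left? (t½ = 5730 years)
N/N₀ = (1/2)^(t/t½) = 0.2445 = 24.5%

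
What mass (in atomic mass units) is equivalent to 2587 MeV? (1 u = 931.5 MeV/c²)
m = E/c² = 2.777 u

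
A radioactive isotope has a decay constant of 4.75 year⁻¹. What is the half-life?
t½ = ln(2)/λ = 0.1459 years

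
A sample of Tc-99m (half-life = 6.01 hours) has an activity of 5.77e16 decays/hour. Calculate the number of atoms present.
N = A/λ = 5.003e17 atoms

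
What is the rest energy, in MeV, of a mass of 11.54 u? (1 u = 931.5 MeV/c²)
E = mc² = 10750 MeV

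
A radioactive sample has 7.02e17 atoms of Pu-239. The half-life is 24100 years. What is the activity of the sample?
A = λN = 2.019e13 decays/year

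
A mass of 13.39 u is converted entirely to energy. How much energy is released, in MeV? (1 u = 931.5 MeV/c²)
E = mc² = 12470 MeV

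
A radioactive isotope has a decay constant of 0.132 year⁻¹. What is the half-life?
t½ = ln(2)/λ = 5.251 years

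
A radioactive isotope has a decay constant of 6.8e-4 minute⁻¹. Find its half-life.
t½ = ln(2)/λ = 1019 minutes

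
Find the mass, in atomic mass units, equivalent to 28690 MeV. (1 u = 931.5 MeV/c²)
m = E/c² = 30.8 u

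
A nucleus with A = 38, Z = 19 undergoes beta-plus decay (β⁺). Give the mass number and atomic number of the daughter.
Daughter: A = 38, Z = 18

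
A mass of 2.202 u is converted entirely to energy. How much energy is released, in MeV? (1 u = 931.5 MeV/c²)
E = mc² = 2051 MeV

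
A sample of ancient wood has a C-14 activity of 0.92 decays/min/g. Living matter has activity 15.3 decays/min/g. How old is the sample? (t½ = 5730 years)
Age = t½ × log₂(A₀/A) = 23240 years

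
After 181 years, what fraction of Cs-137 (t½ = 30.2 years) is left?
N/N₀ = (1/2)^(t/t½) = 0.0157 = 1.57%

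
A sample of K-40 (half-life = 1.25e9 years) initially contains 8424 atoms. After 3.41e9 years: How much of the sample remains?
N = N₀(1/2)^(t/t½) = 1271 atoms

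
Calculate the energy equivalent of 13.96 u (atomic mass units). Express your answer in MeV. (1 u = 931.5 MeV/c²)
E = mc² = 13000 MeV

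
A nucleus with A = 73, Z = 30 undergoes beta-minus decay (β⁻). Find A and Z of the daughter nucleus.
Daughter: A = 73, Z = 31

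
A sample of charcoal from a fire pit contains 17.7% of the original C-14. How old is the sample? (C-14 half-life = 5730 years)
Age = t½ × log₂(1/ratio) = 14310 years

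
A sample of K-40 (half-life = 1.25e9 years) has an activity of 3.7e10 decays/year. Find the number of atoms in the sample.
N = A/λ = 6.672e19 atoms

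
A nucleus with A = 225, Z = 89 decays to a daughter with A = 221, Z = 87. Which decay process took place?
ΔA = -4, ΔZ = -2 ⇒ alpha decay (α)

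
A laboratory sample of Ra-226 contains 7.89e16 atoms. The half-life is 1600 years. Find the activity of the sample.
A = λN = 3.418e13 decays/year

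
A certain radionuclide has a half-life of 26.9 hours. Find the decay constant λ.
λ = ln(2)/t½ = 0.02577 hour⁻¹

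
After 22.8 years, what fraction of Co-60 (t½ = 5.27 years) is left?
N/N₀ = (1/2)^(t/t½) = 0.04985 = 4.98%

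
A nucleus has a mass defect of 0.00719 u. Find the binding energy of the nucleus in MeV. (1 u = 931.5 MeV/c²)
B.E. = Δm × 931.5 = 6.697 MeV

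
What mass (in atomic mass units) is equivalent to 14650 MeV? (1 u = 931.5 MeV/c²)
m = E/c² = 15.73 u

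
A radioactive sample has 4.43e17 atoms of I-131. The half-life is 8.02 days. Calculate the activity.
A = λN = 3.829e16 decays/day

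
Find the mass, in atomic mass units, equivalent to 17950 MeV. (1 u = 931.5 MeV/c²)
m = E/c² = 19.27 u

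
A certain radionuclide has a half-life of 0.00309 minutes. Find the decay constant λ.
λ = ln(2)/t½ = 224.3 minute⁻¹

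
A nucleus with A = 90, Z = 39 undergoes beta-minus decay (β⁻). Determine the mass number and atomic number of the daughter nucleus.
Daughter: A = 90, Z = 40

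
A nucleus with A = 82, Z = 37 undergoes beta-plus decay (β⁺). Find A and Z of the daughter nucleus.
Daughter: A = 82, Z = 36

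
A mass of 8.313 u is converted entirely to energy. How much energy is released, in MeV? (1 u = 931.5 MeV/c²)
E = mc² = 7744 MeV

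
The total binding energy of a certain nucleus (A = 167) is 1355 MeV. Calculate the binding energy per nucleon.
B.E./A = 1355/167 = 8.114 MeV/nucleon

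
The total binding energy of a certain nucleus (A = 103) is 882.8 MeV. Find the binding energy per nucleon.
B.E./A = 882.8/103 = 8.571 MeV/nucleon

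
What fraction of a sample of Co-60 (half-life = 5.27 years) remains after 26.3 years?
N/N₀ = (1/2)^(t/t½) = 0.03146 = 3.15%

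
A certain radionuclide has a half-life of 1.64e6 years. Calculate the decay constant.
λ = ln(2)/t½ = 4.227e-7 year⁻¹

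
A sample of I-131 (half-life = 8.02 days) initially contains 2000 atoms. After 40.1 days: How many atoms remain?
N = N₀(1/2)^(t/t½) = 62.5 atoms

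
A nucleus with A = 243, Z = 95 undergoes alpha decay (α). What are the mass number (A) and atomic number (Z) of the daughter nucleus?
Daughter: A = 239, Z = 93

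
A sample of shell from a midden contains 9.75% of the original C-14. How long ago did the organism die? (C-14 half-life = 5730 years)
Age = t½ × log₂(1/ratio) = 19240 years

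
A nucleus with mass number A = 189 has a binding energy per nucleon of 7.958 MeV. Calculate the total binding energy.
B.E. = 7.958 × 189 = 1504 MeV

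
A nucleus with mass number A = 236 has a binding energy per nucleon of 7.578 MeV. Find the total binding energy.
B.E. = 7.578 × 236 = 1788 MeV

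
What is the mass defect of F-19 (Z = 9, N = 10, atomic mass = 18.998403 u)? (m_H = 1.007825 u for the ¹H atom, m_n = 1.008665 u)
Δm = Z·m_H + N·m_n − M = 0.1587 u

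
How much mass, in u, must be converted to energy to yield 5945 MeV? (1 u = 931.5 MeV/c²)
m = E/c² = 6.382 u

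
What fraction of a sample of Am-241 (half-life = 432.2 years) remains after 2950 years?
N/N₀ = (1/2)^(t/t½) = 0.008817 = 0.882%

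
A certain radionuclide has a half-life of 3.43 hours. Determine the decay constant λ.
λ = ln(2)/t½ = 0.2021 hour⁻¹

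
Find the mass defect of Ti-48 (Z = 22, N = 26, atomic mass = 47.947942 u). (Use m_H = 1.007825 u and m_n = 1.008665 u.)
Δm = Z·m_H + N·m_n − M = 0.4495 u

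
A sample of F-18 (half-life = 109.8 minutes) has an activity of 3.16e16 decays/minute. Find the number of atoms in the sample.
N = A/λ = 5.006e18 atoms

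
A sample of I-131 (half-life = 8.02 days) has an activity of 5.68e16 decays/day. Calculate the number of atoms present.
N = A/λ = 6.572e17 atoms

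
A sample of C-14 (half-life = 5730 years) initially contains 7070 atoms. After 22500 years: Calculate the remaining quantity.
N = N₀(1/2)^(t/t½) = 464.9 atoms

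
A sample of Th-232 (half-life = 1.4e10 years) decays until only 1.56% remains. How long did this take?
t = t½ × log₂(N₀/N) = 8.403e10 years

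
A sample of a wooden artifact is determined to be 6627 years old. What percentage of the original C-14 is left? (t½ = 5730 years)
N/N₀ = (1/2)^(t/t½) = 0.4486 = 44.9%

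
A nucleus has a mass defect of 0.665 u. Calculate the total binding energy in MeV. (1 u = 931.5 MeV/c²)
B.E. = Δm × 931.5 = 619.4 MeV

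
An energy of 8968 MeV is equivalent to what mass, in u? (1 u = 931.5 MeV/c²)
m = E/c² = 9.627 u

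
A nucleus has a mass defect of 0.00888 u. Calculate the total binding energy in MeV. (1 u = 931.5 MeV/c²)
B.E. = Δm × 931.5 = 8.272 MeV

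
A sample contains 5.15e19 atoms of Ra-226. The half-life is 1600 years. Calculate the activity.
A = λN = 2.231e16 decays/year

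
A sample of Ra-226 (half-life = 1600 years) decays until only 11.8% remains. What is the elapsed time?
t = t½ × log₂(N₀/N) = 4933 years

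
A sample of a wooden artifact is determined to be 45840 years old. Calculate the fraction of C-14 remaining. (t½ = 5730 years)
N/N₀ = (1/2)^(t/t½) = 0.003906 = 0.391%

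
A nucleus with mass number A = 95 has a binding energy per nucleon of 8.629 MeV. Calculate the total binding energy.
B.E. = 8.629 × 95 = 819.8 MeV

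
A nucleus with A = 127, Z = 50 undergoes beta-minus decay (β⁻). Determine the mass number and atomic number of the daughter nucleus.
Daughter: A = 127, Z = 51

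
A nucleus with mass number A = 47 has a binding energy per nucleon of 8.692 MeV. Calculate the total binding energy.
B.E. = 8.692 × 47 = 408.5 MeV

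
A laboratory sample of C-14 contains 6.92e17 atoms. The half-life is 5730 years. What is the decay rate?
A = λN = 8.371e13 decays/year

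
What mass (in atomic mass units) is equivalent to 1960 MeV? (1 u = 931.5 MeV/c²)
m = E/c² = 2.104 u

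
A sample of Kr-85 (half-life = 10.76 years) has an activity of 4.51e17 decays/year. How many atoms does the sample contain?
N = A/λ = 7.001e18 atoms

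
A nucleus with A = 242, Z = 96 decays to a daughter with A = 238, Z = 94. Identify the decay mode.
ΔA = -4, ΔZ = -2 ⇒ alpha decay (α)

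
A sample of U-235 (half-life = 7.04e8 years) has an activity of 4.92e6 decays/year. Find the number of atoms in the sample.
N = A/λ = 4.997e15 atoms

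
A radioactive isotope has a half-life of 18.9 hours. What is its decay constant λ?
λ = ln(2)/t½ = 0.03667 hour⁻¹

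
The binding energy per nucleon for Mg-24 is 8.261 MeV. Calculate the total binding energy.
B.E. = 8.261 × 24 = 198.3 MeV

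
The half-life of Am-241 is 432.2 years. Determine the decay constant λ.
λ = ln(2)/t½ = 0.001604 year⁻¹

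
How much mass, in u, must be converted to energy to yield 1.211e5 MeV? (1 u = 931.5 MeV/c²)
m = E/c² = 130 u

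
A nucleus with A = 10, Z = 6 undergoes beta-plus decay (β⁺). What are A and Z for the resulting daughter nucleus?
Daughter: A = 10, Z = 5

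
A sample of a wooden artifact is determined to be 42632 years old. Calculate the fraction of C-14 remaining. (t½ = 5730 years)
N/N₀ = (1/2)^(t/t½) = 0.005758 = 0.576%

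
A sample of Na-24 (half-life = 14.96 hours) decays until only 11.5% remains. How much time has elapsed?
t = t½ × log₂(N₀/N) = 46.68 hours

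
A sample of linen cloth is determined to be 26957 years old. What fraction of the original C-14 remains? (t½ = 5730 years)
N/N₀ = (1/2)^(t/t½) = 0.03835 = 3.84%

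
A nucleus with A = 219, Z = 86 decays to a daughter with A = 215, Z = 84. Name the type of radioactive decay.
ΔA = -4, ΔZ = -2 ⇒ alpha decay (α)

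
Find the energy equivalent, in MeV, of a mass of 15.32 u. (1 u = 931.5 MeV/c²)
E = mc² = 14270 MeV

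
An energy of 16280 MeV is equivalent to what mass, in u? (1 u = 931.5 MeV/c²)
m = E/c² = 17.48 u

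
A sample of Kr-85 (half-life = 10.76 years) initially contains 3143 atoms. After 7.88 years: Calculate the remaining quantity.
N = N₀(1/2)^(t/t½) = 1892 atoms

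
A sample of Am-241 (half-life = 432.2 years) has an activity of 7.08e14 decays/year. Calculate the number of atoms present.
N = A/λ = 4.415e17 atoms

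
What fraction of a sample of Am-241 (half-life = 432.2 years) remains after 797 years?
N/N₀ = (1/2)^(t/t½) = 0.2785 = 27.9%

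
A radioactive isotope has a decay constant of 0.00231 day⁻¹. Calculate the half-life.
t½ = ln(2)/λ = 300.1 days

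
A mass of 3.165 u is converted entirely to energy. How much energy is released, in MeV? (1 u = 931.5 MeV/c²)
E = mc² = 2948 MeV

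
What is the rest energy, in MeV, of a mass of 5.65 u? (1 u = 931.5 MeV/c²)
E = mc² = 5263 MeV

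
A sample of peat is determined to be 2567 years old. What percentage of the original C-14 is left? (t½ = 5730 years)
N/N₀ = (1/2)^(t/t½) = 0.7331 = 73.3%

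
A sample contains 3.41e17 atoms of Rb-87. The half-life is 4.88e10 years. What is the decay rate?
A = λN = 4.844e6 decays/year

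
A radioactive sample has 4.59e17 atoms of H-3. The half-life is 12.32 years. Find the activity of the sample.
A = λN = 2.582e16 decays/year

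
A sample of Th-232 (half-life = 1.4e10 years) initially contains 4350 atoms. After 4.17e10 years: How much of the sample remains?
N = N₀(1/2)^(t/t½) = 551.9 atoms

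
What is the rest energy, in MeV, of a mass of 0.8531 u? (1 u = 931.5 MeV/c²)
E = mc² = 794.7 MeV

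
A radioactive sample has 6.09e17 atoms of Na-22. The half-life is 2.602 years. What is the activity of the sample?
A = λN = 1.622e17 decays/year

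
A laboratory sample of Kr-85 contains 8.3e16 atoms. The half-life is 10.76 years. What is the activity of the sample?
A = λN = 5.347e15 decays/year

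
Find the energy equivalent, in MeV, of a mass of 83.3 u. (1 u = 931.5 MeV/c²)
E = mc² = 77590 MeV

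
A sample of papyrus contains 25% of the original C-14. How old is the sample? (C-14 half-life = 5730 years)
Age = t½ × log₂(1/ratio) = 11460 years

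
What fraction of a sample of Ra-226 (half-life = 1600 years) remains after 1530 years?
N/N₀ = (1/2)^(t/t½) = 0.5154 = 51.5%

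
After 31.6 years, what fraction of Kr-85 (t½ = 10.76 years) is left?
N/N₀ = (1/2)^(t/t½) = 0.1306 = 13.1%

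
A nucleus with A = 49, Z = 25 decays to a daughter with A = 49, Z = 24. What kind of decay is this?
ΔA = 0, ΔZ = -1 ⇒ beta-plus decay (β⁺) or electron capture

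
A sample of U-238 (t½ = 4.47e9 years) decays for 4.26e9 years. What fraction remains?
N/N₀ = (1/2)^(t/t½) = 0.5165 = 51.7%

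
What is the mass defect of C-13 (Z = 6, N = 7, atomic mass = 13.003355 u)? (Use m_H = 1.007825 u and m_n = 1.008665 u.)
Δm = Z·m_H + N·m_n − M = 0.1043 u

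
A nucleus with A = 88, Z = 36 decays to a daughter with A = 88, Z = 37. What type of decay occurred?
ΔA = 0, ΔZ = +1 ⇒ beta-minus decay (β⁻)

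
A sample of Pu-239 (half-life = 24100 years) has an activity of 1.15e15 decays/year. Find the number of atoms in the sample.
N = A/λ = 3.998e19 atoms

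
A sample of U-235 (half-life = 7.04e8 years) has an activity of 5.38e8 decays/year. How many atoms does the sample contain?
N = A/λ = 5.464e17 atoms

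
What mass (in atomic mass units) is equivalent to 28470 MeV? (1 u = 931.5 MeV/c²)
m = E/c² = 30.56 u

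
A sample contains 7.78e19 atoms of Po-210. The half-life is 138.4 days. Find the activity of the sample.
A = λN = 3.896e17 decays/day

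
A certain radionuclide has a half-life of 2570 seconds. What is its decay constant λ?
λ = ln(2)/t½ = 2.697e-4 second⁻¹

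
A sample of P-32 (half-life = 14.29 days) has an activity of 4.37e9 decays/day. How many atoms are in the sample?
N = A/λ = 9.009e10 atoms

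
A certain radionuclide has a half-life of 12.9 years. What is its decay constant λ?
λ = ln(2)/t½ = 0.05373 year⁻¹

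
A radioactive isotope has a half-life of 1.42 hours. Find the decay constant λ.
λ = ln(2)/t½ = 0.4881 hour⁻¹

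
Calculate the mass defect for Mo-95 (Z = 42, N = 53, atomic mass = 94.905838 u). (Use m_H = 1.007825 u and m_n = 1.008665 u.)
Δm = Z·m_H + N·m_n − M = 0.8821 u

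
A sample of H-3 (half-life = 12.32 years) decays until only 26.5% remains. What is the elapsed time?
t = t½ × log₂(N₀/N) = 23.6 years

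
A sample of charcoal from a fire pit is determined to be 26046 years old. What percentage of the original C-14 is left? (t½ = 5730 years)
N/N₀ = (1/2)^(t/t½) = 0.04282 = 4.28%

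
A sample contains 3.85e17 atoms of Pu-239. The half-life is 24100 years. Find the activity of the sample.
A = λN = 1.107e13 decays/year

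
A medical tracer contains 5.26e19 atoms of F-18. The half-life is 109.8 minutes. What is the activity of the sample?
A = λN = 3.321e17 decays/minute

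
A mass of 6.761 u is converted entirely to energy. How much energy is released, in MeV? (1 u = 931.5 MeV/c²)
E = mc² = 6298 MeV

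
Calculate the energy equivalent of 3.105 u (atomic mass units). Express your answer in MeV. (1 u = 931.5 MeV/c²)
E = mc² = 2892 MeV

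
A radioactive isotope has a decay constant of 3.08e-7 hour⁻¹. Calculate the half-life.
t½ = ln(2)/λ = 2.25e6 hours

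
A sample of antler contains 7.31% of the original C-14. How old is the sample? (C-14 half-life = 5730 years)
Age = t½ × log₂(1/ratio) = 21620 years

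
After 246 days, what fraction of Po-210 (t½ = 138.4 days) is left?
N/N₀ = (1/2)^(t/t½) = 0.2917 = 29.2%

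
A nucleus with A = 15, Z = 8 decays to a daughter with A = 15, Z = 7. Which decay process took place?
ΔA = 0, ΔZ = -1 ⇒ beta-plus decay (β⁺) or electron capture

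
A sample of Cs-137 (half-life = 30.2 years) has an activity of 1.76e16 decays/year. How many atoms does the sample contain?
N = A/λ = 7.668e17 atoms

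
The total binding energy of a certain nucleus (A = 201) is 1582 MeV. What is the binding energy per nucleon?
B.E./A = 1582/201 = 7.871 MeV/nucleon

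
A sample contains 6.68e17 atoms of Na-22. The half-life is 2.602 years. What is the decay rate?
A = λN = 1.779e17 decays/year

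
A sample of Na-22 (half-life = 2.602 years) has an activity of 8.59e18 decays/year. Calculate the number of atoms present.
N = A/λ = 3.225e19 atoms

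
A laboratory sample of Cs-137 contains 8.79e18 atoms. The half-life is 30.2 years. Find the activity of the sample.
A = λN = 2.017e17 decays/year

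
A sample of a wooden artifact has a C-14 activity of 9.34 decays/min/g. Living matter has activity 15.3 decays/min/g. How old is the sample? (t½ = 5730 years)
Age = t½ × log₂(A₀/A) = 4080 years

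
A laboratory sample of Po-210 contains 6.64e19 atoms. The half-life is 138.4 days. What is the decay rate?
A = λN = 3.326e17 decays/day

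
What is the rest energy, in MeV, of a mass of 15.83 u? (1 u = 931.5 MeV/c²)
E = mc² = 14750 MeV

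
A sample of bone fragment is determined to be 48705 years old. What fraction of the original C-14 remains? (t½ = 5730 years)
N/N₀ = (1/2)^(t/t½) = 0.002762 = 0.276%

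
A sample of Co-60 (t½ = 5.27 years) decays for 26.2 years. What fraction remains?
N/N₀ = (1/2)^(t/t½) = 0.03187 = 3.19%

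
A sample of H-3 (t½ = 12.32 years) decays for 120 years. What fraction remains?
N/N₀ = (1/2)^(t/t½) = 0.001169 = 0.117%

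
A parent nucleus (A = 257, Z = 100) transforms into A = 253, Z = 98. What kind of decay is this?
ΔA = -4, ΔZ = -2 ⇒ alpha decay (α)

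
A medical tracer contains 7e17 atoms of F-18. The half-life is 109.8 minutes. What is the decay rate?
A = λN = 4.419e15 decays/minute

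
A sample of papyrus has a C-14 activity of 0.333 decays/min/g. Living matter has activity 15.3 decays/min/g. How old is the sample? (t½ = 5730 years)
Age = t½ × log₂(A₀/A) = 31640 years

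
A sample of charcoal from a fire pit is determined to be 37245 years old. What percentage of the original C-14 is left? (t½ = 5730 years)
N/N₀ = (1/2)^(t/t½) = 0.01105 = 1.1%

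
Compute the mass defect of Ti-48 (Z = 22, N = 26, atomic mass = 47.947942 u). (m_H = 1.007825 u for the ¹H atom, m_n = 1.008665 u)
Δm = Z·m_H + N·m_n − M = 0.4495 u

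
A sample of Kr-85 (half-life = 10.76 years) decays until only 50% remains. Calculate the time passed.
t = t½ × log₂(N₀/N) = 10.76 years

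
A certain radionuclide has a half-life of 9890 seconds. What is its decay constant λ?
λ = ln(2)/t½ = 7.009e-5 second⁻¹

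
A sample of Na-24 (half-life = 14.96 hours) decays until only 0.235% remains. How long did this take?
t = t½ × log₂(N₀/N) = 130.6 hours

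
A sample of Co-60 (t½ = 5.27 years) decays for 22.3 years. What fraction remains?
N/N₀ = (1/2)^(t/t½) = 0.05323 = 5.32%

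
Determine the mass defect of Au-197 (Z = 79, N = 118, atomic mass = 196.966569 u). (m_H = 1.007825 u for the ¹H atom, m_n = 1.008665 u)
Δm = Z·m_H + N·m_n − M = 1.674 u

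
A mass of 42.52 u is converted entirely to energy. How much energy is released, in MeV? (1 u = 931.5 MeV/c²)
E = mc² = 39610 MeV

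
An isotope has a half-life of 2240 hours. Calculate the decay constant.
λ = ln(2)/t½ = 3.094e-4 hour⁻¹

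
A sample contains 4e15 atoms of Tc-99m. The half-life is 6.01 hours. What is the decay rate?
A = λN = 4.613e14 decays/hour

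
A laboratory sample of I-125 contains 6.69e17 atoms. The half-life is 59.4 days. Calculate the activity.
A = λN = 7.807e15 decays/day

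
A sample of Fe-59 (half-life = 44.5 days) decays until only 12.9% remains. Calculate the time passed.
t = t½ × log₂(N₀/N) = 131.5 days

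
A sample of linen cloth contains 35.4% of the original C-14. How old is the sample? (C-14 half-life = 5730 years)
Age = t½ × log₂(1/ratio) = 8585 years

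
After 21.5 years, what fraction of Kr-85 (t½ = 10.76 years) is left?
N/N₀ = (1/2)^(t/t½) = 0.2503 = 25%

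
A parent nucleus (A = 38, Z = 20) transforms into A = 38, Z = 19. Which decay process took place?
ΔA = 0, ΔZ = -1 ⇒ beta-plus decay (β⁺) or electron capture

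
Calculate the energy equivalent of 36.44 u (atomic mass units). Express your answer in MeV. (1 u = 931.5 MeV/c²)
E = mc² = 33940 MeV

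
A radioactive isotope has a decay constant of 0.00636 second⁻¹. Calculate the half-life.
t½ = ln(2)/λ = 109 seconds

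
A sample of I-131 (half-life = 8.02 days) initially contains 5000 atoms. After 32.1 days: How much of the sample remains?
N = N₀(1/2)^(t/t½) = 312 atoms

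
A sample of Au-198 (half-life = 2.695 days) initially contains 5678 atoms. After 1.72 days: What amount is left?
N = N₀(1/2)^(t/t½) = 3648 atoms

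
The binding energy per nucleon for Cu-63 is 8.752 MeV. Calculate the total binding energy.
B.E. = 8.752 × 63 = 551.4 MeV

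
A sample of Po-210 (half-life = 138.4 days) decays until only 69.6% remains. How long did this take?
t = t½ × log₂(N₀/N) = 72.36 days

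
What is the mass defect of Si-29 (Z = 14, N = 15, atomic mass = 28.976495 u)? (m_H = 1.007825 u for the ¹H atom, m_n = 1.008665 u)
Δm = Z·m_H + N·m_n − M = 0.263 u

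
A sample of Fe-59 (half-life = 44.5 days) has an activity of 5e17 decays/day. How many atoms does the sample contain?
N = A/λ = 3.21e19 atoms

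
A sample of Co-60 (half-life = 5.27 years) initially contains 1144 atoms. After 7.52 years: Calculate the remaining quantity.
N = N₀(1/2)^(t/t½) = 425.5 atoms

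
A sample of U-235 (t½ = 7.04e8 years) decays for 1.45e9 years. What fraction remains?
N/N₀ = (1/2)^(t/t½) = 0.2399 = 24%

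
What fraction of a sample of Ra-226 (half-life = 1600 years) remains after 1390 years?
N/N₀ = (1/2)^(t/t½) = 0.5476 = 54.8%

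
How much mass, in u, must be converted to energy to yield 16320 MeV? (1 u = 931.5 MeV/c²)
m = E/c² = 17.52 u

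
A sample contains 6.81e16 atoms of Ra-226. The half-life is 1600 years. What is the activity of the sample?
A = λN = 2.95e13 decays/year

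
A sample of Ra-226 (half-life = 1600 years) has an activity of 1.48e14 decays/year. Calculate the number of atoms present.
N = A/λ = 3.416e17 atoms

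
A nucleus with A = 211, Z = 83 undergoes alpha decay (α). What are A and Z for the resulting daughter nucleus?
Daughter: A = 207, Z = 81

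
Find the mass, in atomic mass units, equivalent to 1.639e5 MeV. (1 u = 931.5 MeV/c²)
m = E/c² = 176 u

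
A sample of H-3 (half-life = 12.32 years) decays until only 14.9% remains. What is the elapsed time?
t = t½ × log₂(N₀/N) = 33.84 years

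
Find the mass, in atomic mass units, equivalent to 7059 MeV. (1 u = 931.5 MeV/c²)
m = E/c² = 7.578 u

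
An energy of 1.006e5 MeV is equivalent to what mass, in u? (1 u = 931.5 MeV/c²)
m = E/c² = 108 u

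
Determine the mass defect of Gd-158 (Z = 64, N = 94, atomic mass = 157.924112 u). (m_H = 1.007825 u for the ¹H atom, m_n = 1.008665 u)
Δm = Z·m_H + N·m_n − M = 1.391 u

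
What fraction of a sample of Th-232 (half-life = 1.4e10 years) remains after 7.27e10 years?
N/N₀ = (1/2)^(t/t½) = 0.02734 = 2.73%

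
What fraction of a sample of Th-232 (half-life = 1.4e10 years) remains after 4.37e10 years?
N/N₀ = (1/2)^(t/t½) = 0.1149 = 11.5%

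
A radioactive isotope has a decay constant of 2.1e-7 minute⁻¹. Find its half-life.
t½ = ln(2)/λ = 3.301e6 minutes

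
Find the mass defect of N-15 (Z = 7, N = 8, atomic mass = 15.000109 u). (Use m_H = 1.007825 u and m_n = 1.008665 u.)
Δm = Z·m_H + N·m_n − M = 0.124 u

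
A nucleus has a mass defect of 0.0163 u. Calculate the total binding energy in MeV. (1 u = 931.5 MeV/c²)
B.E. = Δm × 931.5 = 15.18 MeV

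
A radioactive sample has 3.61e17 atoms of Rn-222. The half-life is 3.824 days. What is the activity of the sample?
A = λN = 6.544e16 decays/day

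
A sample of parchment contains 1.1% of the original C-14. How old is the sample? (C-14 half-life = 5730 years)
Age = t½ × log₂(1/ratio) = 37280 years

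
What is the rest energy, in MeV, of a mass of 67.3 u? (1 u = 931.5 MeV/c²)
E = mc² = 62690 MeV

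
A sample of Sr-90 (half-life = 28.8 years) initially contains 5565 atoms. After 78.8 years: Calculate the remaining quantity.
N = N₀(1/2)^(t/t½) = 835.2 atoms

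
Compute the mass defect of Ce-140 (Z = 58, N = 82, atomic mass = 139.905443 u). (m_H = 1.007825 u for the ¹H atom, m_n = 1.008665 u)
Δm = Z·m_H + N·m_n − M = 1.259 u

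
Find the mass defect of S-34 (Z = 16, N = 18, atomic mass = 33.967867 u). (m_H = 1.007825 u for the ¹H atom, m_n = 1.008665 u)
Δm = Z·m_H + N·m_n − M = 0.3133 u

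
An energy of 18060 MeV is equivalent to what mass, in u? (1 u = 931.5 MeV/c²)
m = E/c² = 19.39 u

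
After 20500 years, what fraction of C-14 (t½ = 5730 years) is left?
N/N₀ = (1/2)^(t/t½) = 0.08376 = 8.38%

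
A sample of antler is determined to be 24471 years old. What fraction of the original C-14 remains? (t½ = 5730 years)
N/N₀ = (1/2)^(t/t½) = 0.05181 = 5.18%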